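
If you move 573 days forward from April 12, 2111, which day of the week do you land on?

Saturday

Apr 12, 2111 is a Sunday.
573 mod 7 = 6, so 573 days after a Sunday is Sunday + 6 = Saturday.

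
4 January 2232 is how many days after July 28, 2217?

5273

Jul 28, 2217 → Jul 28, 2218: 365 days.
Jul 28, 2218 → Jul 28, 2219: 365 days.
Jul 28, 2219 → Jul 28, 2220: 366 days (Feb 29, 2220 is in that span).
Jul 28, 2220 → Jul 28, 2221: 365 days.
Jul 28, 2221 → Jul 28, 2222: 365 days.
Jul 28, 2222 → Jul 28, 2223: 365 days.
Jul 28, 2223 → Jul 28, 2224: 366 days (Feb 29, 2224 is in that span).
Jul 28, 2224 → Jul 28, 2225: 365 days.
Jul 28, 2225 → Jul 28, 2226: 365 days.
Jul 28, 2226 → Jul 28, 2227: 365 days.
Jul 28, 2227 → Jul 28, 2228: 366 days (Feb 29, 2228 is in that span).
Jul 28, 2228 → Jul 28, 2229: 365 days.
Jul 28, 2229 → Jul 28, 2230: 365 days.
Jul 28, 2230 → Jul 28, 2231: 365 days.
Jul 28, 2231 → Aug 28, 2231: 31 days (July has 31).
Aug 28, 2231 → Sep 28, 2231: 31 days (August has 31).
Sep 28, 2231 → Oct 28, 2231: 30 days (September has 30).
Oct 28, 2231 → Nov 28, 2231: 31 days (October has 31).
Nov 28, 2231 → Dec 28, 2231: 30 days (November has 30).
Dec 28, 2231 → Jan 4, 2232: 7 days.
Total: 5273 days.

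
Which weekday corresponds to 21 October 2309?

Doomsday rule: the anchor day for the 2300s is Wednesday. For year 09: 9÷12 = 0 r 9, and 9÷4 = 2, so 0+9+2 = 11.
Wednesday + 11 ≡ Sunday — that's 2309's doomsday.
In October the doomsday date is Oct 10.
Oct 21 is 11 days after Oct 10; 11 mod 7 = 4, so Sunday + 4 = Thursday.

Thursday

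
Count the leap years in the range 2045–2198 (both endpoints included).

Multiples of 4 in [2045,2198]: 38.
Of those, multiples of 100: 1 (not leap unless ÷400).
Multiples of 400: 0.
Leap years = 38 − 1 + 0 = 37.

37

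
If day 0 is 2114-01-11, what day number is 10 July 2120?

2372

Jan 11, 2114 → Jan 11, 2115: 365 days.
Jan 11, 2115 → Jan 11, 2116: 365 days.
Jan 11, 2116 → Jan 11, 2117: 366 days (Feb 29, 2116 is in that span).
Jan 11, 2117 → Jan 11, 2118: 365 days.
Jan 11, 2118 → Jan 11, 2119: 365 days.
Jan 11, 2119 → Jan 11, 2120: 365 days.
Jan 11, 2120 → Feb 11, 2120: 31 days (January has 31).
Feb 11, 2120 → Mar 11, 2120: 29 days (February has 29).
Mar 11, 2120 → Apr 11, 2120: 31 days (March has 31).
Apr 11, 2120 → May 11, 2120: 30 days (April has 30).
May 11, 2120 → Jun 11, 2120: 31 days (May has 31).
Jun 11, 2120 → Jul 10, 2120: 29 days.
Total: 2372 days.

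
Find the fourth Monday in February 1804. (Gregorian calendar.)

February 27, 1804

February 1, 1804 is a Wednesday.
The first Monday is therefore February 6 (5 days later).
The fourth Monday is 6 + 3×7 = February 27.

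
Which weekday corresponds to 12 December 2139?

January 1, 2139 is a Thursday.
Jan 1, 2139 → Feb 1, 2139: 31 days (January has 31).
Feb 1, 2139 → Mar 1, 2139: 28 days (February has 28).
Mar 1, 2139 → Apr 1, 2139: 31 days (March has 31).
Apr 1, 2139 → May 1, 2139: 30 days (April has 30).
May 1, 2139 → Jun 1, 2139: 31 days (May has 31).
Jun 1, 2139 → Jul 1, 2139: 30 days (June has 30).
Jul 1, 2139 → Aug 1, 2139: 31 days (July has 31).
Aug 1, 2139 → Sep 1, 2139: 31 days (August has 31).
Sep 1, 2139 → Oct 1, 2139: 30 days (September has 30).
Oct 1, 2139 → Nov 1, 2139: 31 days (October has 31).
Nov 1, 2139 → Dec 1, 2139: 30 days (November has 30).
Dec 1, 2139 → Dec 12, 2139: 11 days.
Total: 345 days.
345 mod 7 = 2, so Thursday + 2 = Saturday.

Saturday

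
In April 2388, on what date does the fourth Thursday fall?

April 28, 2388

April 1, 2388 is a Friday.
The first Thursday is therefore April 7 (6 days later).
The fourth Thursday is 7 + 3×7 = April 28.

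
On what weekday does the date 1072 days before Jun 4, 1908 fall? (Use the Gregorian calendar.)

Wednesday

Jun 4, 1908 is a Thursday.
1072 mod 7 = 1, so 1072 days before a Thursday is Thursday − 1 = Wednesday.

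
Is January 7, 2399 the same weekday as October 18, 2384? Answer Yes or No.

Yes

From Oct 18, 2384 to Jan 7, 2399 is 5194 days.
5194 mod 7 = 0, so they are the same weekday.
(Oct 18, 2384 is a Thursday; Jan 7, 2399 is a Thursday.)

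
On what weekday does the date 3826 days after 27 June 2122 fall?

Wednesday

First find the weekday of Jun 27, 2122. Doomsday rule: the anchor day for the 2100s is Sunday. For year 22: 22÷12 = 1 r 10, and 10÷4 = 2, so 1+10+2 = 13.
Sunday + 13 ≡ Saturday — that's 2122's doomsday.
In June the doomsday date is Jun 6.
Jun 27 is 21 days after Jun 6; 21 mod 7 = 0, so Saturday + 0 = Saturday.
3826 mod 7 = 4, so 3826 days after a Saturday is Saturday + 4 = Wednesday.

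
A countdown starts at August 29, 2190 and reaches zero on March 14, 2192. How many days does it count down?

563

Aug 29, 2190 → Aug 29, 2191: 365 days.
Aug 29, 2191 → Sep 29, 2191: 31 days (August has 31).
Sep 29, 2191 → Oct 29, 2191: 30 days (September has 30).
Oct 29, 2191 → Nov 29, 2191: 31 days (October has 31).
Nov 29, 2191 → Dec 29, 2191: 30 days (November has 30).
Dec 29, 2191 → Jan 29, 2192: 31 days (December has 31).
Jan 29, 2192 → Feb 29, 2192: 31 days (January has 31).
Feb 29, 2192 → Mar 14, 2192: 14 days.
Total: 563 days.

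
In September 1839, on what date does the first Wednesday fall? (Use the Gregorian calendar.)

September 4, 1839

September 1, 1839 is a Sunday.
The first Wednesday is therefore September 4 (3 days later).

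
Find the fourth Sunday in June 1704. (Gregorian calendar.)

June 1, 1704 is a Sunday.
The first Sunday is therefore June 1 (same day).
The fourth Sunday is 1 + 3×7 = June 22.

June 22, 1704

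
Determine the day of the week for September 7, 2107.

Wednesday

Doomsday rule: the anchor day for the 2100s is Sunday. For year 07: 7÷12 = 0 r 7, and 7÷4 = 1, so 0+7+1 = 8.
Sunday + 8 ≡ Monday — that's 2107's doomsday.
In September the doomsday date is Sep 5.
Sep 7 is 2 days after Sep 5; 2 mod 7 = 2, so Monday + 2 = Wednesday.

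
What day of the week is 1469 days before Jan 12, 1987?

Jan 12, 1987 is a Monday.
1469 mod 7 = 6, so 1469 days before a Monday is Monday − 6 = Tuesday.

Tuesday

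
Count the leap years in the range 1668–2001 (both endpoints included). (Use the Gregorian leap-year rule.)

Multiples of 4 in [1668,2001]: 84.
Of those, multiples of 100: 4 (not leap unless ÷400).
Multiples of 400: 1.
Leap years = 84 − 4 + 1 = 81.

81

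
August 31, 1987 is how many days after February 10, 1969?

6776

Feb 10, 1969 → Feb 10, 1970: 365 days.
Feb 10, 1970 → Feb 10, 1971: 365 days.
Feb 10, 1971 → Feb 10, 1972: 365 days.
Feb 10, 1972 → Feb 10, 1973: 366 days (Feb 29, 1972 is in that span).
Feb 10, 1973 → Feb 10, 1974: 365 days.
Feb 10, 1974 → Feb 10, 1975: 365 days.
Feb 10, 1975 → Feb 10, 1976: 365 days.
Feb 10, 1976 → Feb 10, 1977: 366 days (Feb 29, 1976 is in that span).
Feb 10, 1977 → Feb 10, 1978: 365 days.
Feb 10, 1978 → Feb 10, 1979: 365 days.
Feb 10, 1979 → Feb 10, 1980: 365 days.
Feb 10, 1980 → Feb 10, 1981: 366 days (Feb 29, 1980 is in that span).
Feb 10, 1981 → Feb 10, 1982: 365 days.
Feb 10, 1982 → Feb 10, 1983: 365 days.
Feb 10, 1983 → Feb 10, 1984: 365 days.
Feb 10, 1984 → Feb 10, 1985: 366 days (Feb 29, 1984 is in that span).
Feb 10, 1985 → Feb 10, 1986: 365 days.
Feb 10, 1986 → Feb 10, 1987: 365 days.
Feb 10, 1987 → Mar 10, 1987: 28 days (February has 28).
Mar 10, 1987 → Apr 10, 1987: 31 days (March has 31).
Apr 10, 1987 → May 10, 1987: 30 days (April has 30).
May 10, 1987 → Jun 10, 1987: 31 days (May has 31).
Jun 10, 1987 → Jul 10, 1987: 30 days (June has 30).
Jul 10, 1987 → Aug 10, 1987: 31 days (July has 31).
Aug 10, 1987 → Aug 31, 1987: 21 days.
Total: 6776 days.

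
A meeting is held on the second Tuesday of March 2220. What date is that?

March 1, 2220 is a Wednesday.
The first Tuesday is therefore March 7 (6 days later).
The second Tuesday is 7 + 1×7 = March 14.

March 14, 2220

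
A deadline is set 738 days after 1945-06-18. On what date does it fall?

June 26, 1947

+365 (one year) → Jun 18, 1946 (373 left).
Jun has 30 days: +13 → Jul 1, 1946 (360 left).
Jul has 31 days: +31 → Aug 1, 1946 (329 left).
Aug has 31 days: +31 → Sep 1, 1946 (298 left).
Sep has 30 days: +30 → Oct 1, 1946 (268 left).
Oct has 31 days: +31 → Nov 1, 1946 (237 left).
Nov has 30 days: +30 → Dec 1, 1946 (207 left).
Dec has 31 days: +31 → Jan 1, 1947 (176 left).
Jan has 31 days: +31 → Feb 1, 1947 (145 left).
Feb has 28 days: +28 → Mar 1, 1947 (117 left).
Mar has 31 days: +31 → Apr 1, 1947 (86 left).
Apr has 30 days: +30 → May 1, 1947 (56 left).
May has 31 days: +31 → Jun 1, 1947 (25 left).
+25 → Jun 26, 1947.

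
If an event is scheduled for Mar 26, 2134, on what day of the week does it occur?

Doomsday rule: the anchor day for the 2100s is Sunday. For year 34: 34÷12 = 2 r 10, and 10÷4 = 2, so 2+10+2 = 14.
Sunday + 14 ≡ Sunday — that's 2134's doomsday.
In March the doomsday date is Mar 14.
Mar 26 is 12 days after Mar 14; 12 mod 7 = 5, so Sunday + 5 = Friday.

Friday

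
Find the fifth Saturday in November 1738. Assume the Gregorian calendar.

November 29, 1738

November 1, 1738 is a Saturday.
The first Saturday is therefore November 1 (same day).
The fifth Saturday is 1 + 4×7 = November 29.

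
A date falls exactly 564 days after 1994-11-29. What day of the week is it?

Saturday

First find the weekday of Nov 29, 1994. Doomsday rule: the anchor day for the 1900s is Wednesday. For year 94: 94÷12 = 7 r 10, and 10÷4 = 2, so 7+10+2 = 19.
Wednesday + 19 ≡ Monday — that's 1994's doomsday.
In November the doomsday date is Nov 7.
Nov 29 is 22 days after Nov 7; 22 mod 7 = 1, so Monday + 1 = Tuesday.
564 mod 7 = 4, so 564 days after a Tuesday is Tuesday + 4 = Saturday.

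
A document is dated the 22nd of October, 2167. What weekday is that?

Doomsday rule: the anchor day for the 2100s is Sunday. For year 67: 67÷12 = 5 r 7, and 7÷4 = 1, so 5+7+1 = 13.
Sunday + 13 ≡ Saturday — that's 2167's doomsday.
In October the doomsday date is Oct 10.
Oct 22 is 12 days after Oct 10; 12 mod 7 = 5, so Saturday + 5 = Thursday.

Thursday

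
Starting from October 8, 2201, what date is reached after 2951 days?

+365 (one year) → Oct 8, 2202 (2586 left).
+365 (one year) → Oct 8, 2203 (2221 left).
+366 (one year; includes Feb 29, 2204) → Oct 8, 2204 (1855 left).
+365 (one year) → Oct 8, 2205 (1490 left).
+365 (one year) → Oct 8, 2206 (1125 left).
+365 (one year) → Oct 8, 2207 (760 left).
+366 (one year; includes Feb 29, 2208) → Oct 8, 2208 (394 left).
Oct has 31 days: +24 → Nov 1, 2208 (370 left).
Nov has 30 days: +30 → Dec 1, 2208 (340 left).
Dec has 31 days: +31 → Jan 1, 2209 (309 left).
Jan has 31 days: +31 → Feb 1, 2209 (278 left).
Feb has 28 days: +28 → Mar 1, 2209 (250 left).
Mar has 31 days: +31 → Apr 1, 2209 (219 left).
Apr has 30 days: +30 → May 1, 2209 (189 left).
May has 31 days: +31 → Jun 1, 2209 (158 left).
Jun has 30 days: +30 → Jul 1, 2209 (128 left).
Jul has 31 days: +31 → Aug 1, 2209 (97 left).
Aug has 31 days: +31 → Sep 1, 2209 (66 left).
Sep has 30 days: +30 → Oct 1, 2209 (36 left).
Oct has 31 days: +31 → Nov 1, 2209 (5 left).
+5 → Nov 6, 2209.

November 6, 2209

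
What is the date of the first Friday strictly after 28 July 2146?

July 29, 2146

Jul 28, 2146 is a Thursday.
From Thursday to the next Friday is 1 day.
Jul 28, 2146 + 1 = Jul 29, 2146.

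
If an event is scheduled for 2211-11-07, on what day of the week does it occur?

Thursday

Doomsday rule: the anchor day for the 2200s is Friday. For year 11: 11÷12 = 0 r 11, and 11÷4 = 2, so 0+11+2 = 13.
Friday + 13 ≡ Thursday — that's 2211's doomsday.
In November the doomsday date is Nov 7.
Nov 7 is the doomsday itself: Thursday.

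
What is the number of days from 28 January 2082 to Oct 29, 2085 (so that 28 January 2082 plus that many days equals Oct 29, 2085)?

1370

Jan 28, 2082 → Jan 28, 2083: 365 days.
Jan 28, 2083 → Jan 28, 2084: 365 days.
Jan 28, 2084 → Jan 28, 2085: 366 days (Feb 29, 2084 is in that span).
Jan 28, 2085 → Feb 28, 2085: 31 days (January has 31).
Feb 28, 2085 → Mar 28, 2085: 28 days (February has 28).
Mar 28, 2085 → Apr 28, 2085: 31 days (March has 31).
Apr 28, 2085 → May 28, 2085: 30 days (April has 30).
May 28, 2085 → Jun 28, 2085: 31 days (May has 31).
Jun 28, 2085 → Jul 28, 2085: 30 days (June has 30).
Jul 28, 2085 → Aug 28, 2085: 31 days (July has 31).
Aug 28, 2085 → Sep 28, 2085: 31 days (August has 31).
Sep 28, 2085 → Oct 28, 2085: 30 days (September has 30).
Oct 28, 2085 → Oct 29, 2085: 1 days.
Total: 1370 days.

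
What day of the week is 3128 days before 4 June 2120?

Wednesday

Jun 4, 2120 is a Tuesday.
3128 mod 7 = 6, so 3128 days before a Tuesday is Tuesday − 6 = Wednesday.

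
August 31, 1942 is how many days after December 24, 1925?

Dec 24, 1925 → Dec 24, 1926: 365 days.
Dec 24, 1926 → Dec 24, 1927: 365 days.
Dec 24, 1927 → Dec 24, 1928: 366 days (Feb 29, 1928 is in that span).
Dec 24, 1928 → Dec 24, 1929: 365 days.
Dec 24, 1929 → Dec 24, 1930: 365 days.
Dec 24, 1930 → Dec 24, 1931: 365 days.
Dec 24, 1931 → Dec 24, 1932: 366 days (Feb 29, 1932 is in that span).
Dec 24, 1932 → Dec 24, 1933: 365 days.
Dec 24, 1933 → Dec 24, 1934: 365 days.
Dec 24, 1934 → Dec 24, 1935: 365 days.
Dec 24, 1935 → Dec 24, 1936: 366 days (Feb 29, 1936 is in that span).
Dec 24, 1936 → Dec 24, 1937: 365 days.
Dec 24, 1937 → Dec 24, 1938: 365 days.
Dec 24, 1938 → Dec 24, 1939: 365 days.
Dec 24, 1939 → Dec 24, 1940: 366 days (Feb 29, 1940 is in that span).
Dec 24, 1940 → Dec 24, 1941: 365 days.
Dec 24, 1941 → Jan 24, 1942: 31 days (December has 31).
Jan 24, 1942 → Feb 24, 1942: 31 days (January has 31).
Feb 24, 1942 → Mar 24, 1942: 28 days (February has 28).
Mar 24, 1942 → Apr 24, 1942: 31 days (March has 31).
Apr 24, 1942 → May 24, 1942: 30 days (April has 30).
May 24, 1942 → Jun 24, 1942: 31 days (May has 31).
Jun 24, 1942 → Jul 24, 1942: 30 days (June has 30).
Jul 24, 1942 → Aug 24, 1942: 31 days (July has 31).
Aug 24, 1942 → Aug 31, 1942: 7 days.
Total: 6094 days.

6094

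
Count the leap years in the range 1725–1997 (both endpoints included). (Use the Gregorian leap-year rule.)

66

Multiples of 4 in [1725,1997]: 68.
Of those, multiples of 100: 2 (not leap unless ÷400).
Multiples of 400: 0.
Leap years = 68 − 2 + 0 = 66.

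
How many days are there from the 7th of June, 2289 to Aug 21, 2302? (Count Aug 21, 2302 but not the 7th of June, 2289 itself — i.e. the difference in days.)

Jun 7, 2289 → Jun 7, 2290: 365 days.
Jun 7, 2290 → Jun 7, 2291: 365 days.
Jun 7, 2291 → Jun 7, 2292: 366 days (Feb 29, 2292 is in that span).
Jun 7, 2292 → Jun 7, 2293: 365 days.
Jun 7, 2293 → Jun 7, 2294: 365 days.
Jun 7, 2294 → Jun 7, 2295: 365 days.
Jun 7, 2295 → Jun 7, 2296: 366 days (Feb 29, 2296 is in that span).
Jun 7, 2296 → Jun 7, 2297: 365 days.
Jun 7, 2297 → Jun 7, 2298: 365 days.
Jun 7, 2298 → Jun 7, 2299: 365 days.
Jun 7, 2299 → Jun 7, 2300: 365 days.
Jun 7, 2300 → Jun 7, 2301: 365 days.
Jun 7, 2301 → Jun 7, 2302: 365 days.
Jun 7, 2302 → Jul 7, 2302: 30 days (June has 30).
Jul 7, 2302 → Aug 7, 2302: 31 days (July has 31).
Aug 7, 2302 → Aug 21, 2302: 14 days.
Total: 4822 days.

4822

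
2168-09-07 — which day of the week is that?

Doomsday rule: the anchor day for the 2100s is Sunday. For year 68: 68÷12 = 5 r 8, and 8÷4 = 2, so 5+8+2 = 15.
Sunday + 15 ≡ Monday — that's 2168's doomsday.
In September the doomsday date is Sep 5.
Sep 7 is 2 days after Sep 5; 2 mod 7 = 2, so Monday + 2 = Wednesday.

Wednesday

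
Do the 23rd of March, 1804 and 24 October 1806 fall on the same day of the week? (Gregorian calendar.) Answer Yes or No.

Yes

From Mar 23, 1804 to Oct 24, 1806 is 945 days.
945 mod 7 = 0, so they are the same weekday.
(Mar 23, 1804 is a Friday; Oct 24, 1806 is a Friday.)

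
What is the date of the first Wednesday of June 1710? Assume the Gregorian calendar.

June 1, 1710 is a Sunday.
The first Wednesday is therefore June 4 (3 days later).

June 4, 1710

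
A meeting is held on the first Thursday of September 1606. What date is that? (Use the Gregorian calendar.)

September 1, 1606 is a Friday.
The first Thursday is therefore September 7 (6 days later).

September 7, 1606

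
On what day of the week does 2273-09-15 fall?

Doomsday rule: the anchor day for the 2200s is Friday. For year 73: 73÷12 = 6 r 1, and 1÷4 = 0, so 6+1+0 = 7.
Friday + 7 ≡ Friday — that's 2273's doomsday.
In September the doomsday date is Sep 5.
Sep 15 is 10 days after Sep 5; 10 mod 7 = 3, so Friday + 3 = Monday.

Monday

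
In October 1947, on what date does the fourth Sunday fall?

October 26, 1947

October 1, 1947 is a Wednesday.
The first Sunday is therefore October 5 (4 days later).
The fourth Sunday is 5 + 3×7 = October 26.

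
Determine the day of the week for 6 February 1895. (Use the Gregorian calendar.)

Doomsday rule: the anchor day for the 1800s is Friday. For year 95: 95÷12 = 7 r 11, and 11÷4 = 2, so 7+11+2 = 20.
Friday + 20 ≡ Thursday — that's 1895's doomsday.
In February the doomsday date is Feb 28 (1895 is not a leap year).
Feb 6 is 22 days before Feb 28; 22 mod 7 = 1, so Thursday − 1 = Wednesday.

Wednesday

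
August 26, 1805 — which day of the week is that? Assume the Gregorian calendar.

Doomsday rule: the anchor day for the 1800s is Friday. For year 05: 5÷12 = 0 r 5, and 5÷4 = 1, so 0+5+1 = 6.
Friday + 6 ≡ Thursday — that's 1805's doomsday.
In August the doomsday date is Aug 8.
Aug 26 is 18 days after Aug 8; 18 mod 7 = 4, so Thursday + 4 = Monday.

Monday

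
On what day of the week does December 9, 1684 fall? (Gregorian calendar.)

Saturday

Doomsday rule: the anchor day for the 1600s is Tuesday. For year 84: 84÷12 = 7 r 0, and 0÷4 = 0, so 7+0+0 = 7.
Tuesday + 7 ≡ Tuesday — that's 1684's doomsday.
In December the doomsday date is Dec 12.
Dec 9 is 3 days before Dec 12; 3 mod 7 = 3, so Tuesday − 3 = Saturday.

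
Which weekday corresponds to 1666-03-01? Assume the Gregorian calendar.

Doomsday rule: the anchor day for the 1600s is Tuesday. For year 66: 66÷12 = 5 r 6, and 6÷4 = 1, so 5+6+1 = 12.
Tuesday + 12 ≡ Sunday — that's 1666's doomsday.
In March the doomsday date is Mar 14.
Mar 1 is 13 days before Mar 14; 13 mod 7 = 6, so Sunday − 6 = Monday.

Monday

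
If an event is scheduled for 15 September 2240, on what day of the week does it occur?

Doomsday rule: the anchor day for the 2200s is Friday. For year 40: 40÷12 = 3 r 4, and 4÷4 = 1, so 3+4+1 = 8.
Friday + 8 ≡ Saturday — that's 2240's doomsday.
In September the doomsday date is Sep 5.
Sep 15 is 10 days after Sep 5; 10 mod 7 = 3, so Saturday + 3 = Tuesday.

Tuesday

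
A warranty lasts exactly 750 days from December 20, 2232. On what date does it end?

January 9, 2235

+365 (one year) → Dec 20, 2233 (385 left).
Dec has 31 days: +12 → Jan 1, 2234 (373 left).
Jan has 31 days: +31 → Feb 1, 2234 (342 left).
Feb has 28 days: +28 → Mar 1, 2234 (314 left).
Mar has 31 days: +31 → Apr 1, 2234 (283 left).
Apr has 30 days: +30 → May 1, 2234 (253 left).
May has 31 days: +31 → Jun 1, 2234 (222 left).
Jun has 30 days: +30 → Jul 1, 2234 (192 left).
Jul has 31 days: +31 → Aug 1, 2234 (161 left).
Aug has 31 days: +31 → Sep 1, 2234 (130 left).
Sep has 30 days: +30 → Oct 1, 2234 (100 left).
Oct has 31 days: +31 → Nov 1, 2234 (69 left).
Nov has 30 days: +30 → Dec 1, 2234 (39 left).
Dec has 31 days: +31 → Jan 1, 2235 (8 left).
+8 → Jan 9, 2235.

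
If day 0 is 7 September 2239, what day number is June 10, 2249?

Sep 7, 2239 → Sep 7, 2240: 366 days (Feb 29, 2240 is in that span).
Sep 7, 2240 → Sep 7, 2241: 365 days.
Sep 7, 2241 → Sep 7, 2242: 365 days.
Sep 7, 2242 → Sep 7, 2243: 365 days.
Sep 7, 2243 → Sep 7, 2244: 366 days (Feb 29, 2244 is in that span).
Sep 7, 2244 → Sep 7, 2245: 365 days.
Sep 7, 2245 → Sep 7, 2246: 365 days.
Sep 7, 2246 → Sep 7, 2247: 365 days.
Sep 7, 2247 → Sep 7, 2248: 366 days (Feb 29, 2248 is in that span).
Sep 7, 2248 → Oct 7, 2248: 30 days (September has 30).
Oct 7, 2248 → Nov 7, 2248: 31 days (October has 31).
Nov 7, 2248 → Dec 7, 2248: 30 days (November has 30).
Dec 7, 2248 → Jan 7, 2249: 31 days (December has 31).
Jan 7, 2249 → Feb 7, 2249: 31 days (January has 31).
Feb 7, 2249 → Mar 7, 2249: 28 days (February has 28).
Mar 7, 2249 → Apr 7, 2249: 31 days (March has 31).
Apr 7, 2249 → May 7, 2249: 30 days (April has 30).
May 7, 2249 → Jun 7, 2249: 31 days (May has 31).
Jun 7, 2249 → Jun 10, 2249: 3 days.
Total: 3564 days.

3564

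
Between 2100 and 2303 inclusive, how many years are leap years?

48

Multiples of 4 in [2100,2303]: 51.
Of those, multiples of 100: 3 (not leap unless ÷400).
Multiples of 400: 0.
Leap years = 51 − 3 + 0 = 48.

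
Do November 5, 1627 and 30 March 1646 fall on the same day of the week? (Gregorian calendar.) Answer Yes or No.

Yes

From Nov 5, 1627 to Mar 30, 1646 is 6720 days.
6720 mod 7 = 0, so they are the same weekday.
(Nov 5, 1627 is a Friday; Mar 30, 1646 is a Friday.)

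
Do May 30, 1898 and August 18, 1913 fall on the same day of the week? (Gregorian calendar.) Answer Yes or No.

Yes

From May 30, 1898 to Aug 18, 1913 is 5558 days.
5558 mod 7 = 0, so they are the same weekday.
(May 30, 1898 is a Monday; Aug 18, 1913 is a Monday.)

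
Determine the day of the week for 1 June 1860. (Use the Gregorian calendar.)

Doomsday rule: the anchor day for the 1800s is Friday. For year 60: 60÷12 = 5 r 0, and 0÷4 = 0, so 5+0+0 = 5.
Friday + 5 ≡ Wednesday — that's 1860's doomsday.
In June the doomsday date is Jun 6.
Jun 1 is 5 days before Jun 6; 5 mod 7 = 5, so Wednesday − 5 = Friday.

Friday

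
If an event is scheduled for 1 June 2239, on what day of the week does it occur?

Saturday

Doomsday rule: the anchor day for the 2200s is Friday. For year 39: 39÷12 = 3 r 3, and 3÷4 = 0, so 3+3+0 = 6.
Friday + 6 ≡ Thursday — that's 2239's doomsday.
In June the doomsday date is Jun 6.
Jun 1 is 5 days before Jun 6; 5 mod 7 = 5, so Thursday − 5 = Saturday.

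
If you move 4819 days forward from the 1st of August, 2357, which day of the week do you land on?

First find the weekday of Aug 1, 2357. Doomsday rule: the anchor day for the 2300s is Wednesday. For year 57: 57÷12 = 4 r 9, and 9÷4 = 2, so 4+9+2 = 15.
Wednesday + 15 ≡ Thursday — that's 2357's doomsday.
In August the doomsday date is Aug 8.
Aug 1 is 7 days before Aug 8; 7 mod 7 = 0, so Thursday − 0 = Thursday.
4819 mod 7 = 3, so 4819 days after a Thursday is Thursday + 3 = Sunday.

Sunday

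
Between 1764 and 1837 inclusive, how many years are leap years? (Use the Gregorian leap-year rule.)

Multiples of 4 in [1764,1837]: 19.
Of those, multiples of 100: 1 (not leap unless ÷400).
Multiples of 400: 0.
Leap years = 19 − 1 + 0 = 18.

18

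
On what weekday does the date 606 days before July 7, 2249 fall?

Tuesday

First find the weekday of Jul 7, 2249. Doomsday rule: the anchor day for the 2200s is Friday. For year 49: 49÷12 = 4 r 1, and 1÷4 = 0, so 4+1+0 = 5.
Friday + 5 ≡ Wednesday — that's 2249's doomsday.
In July the doomsday date is Jul 11.
Jul 7 is 4 days before Jul 11; 4 mod 7 = 4, so Wednesday − 4 = Saturday.
606 mod 7 = 4, so 606 days before a Saturday is Saturday − 4 = Tuesday.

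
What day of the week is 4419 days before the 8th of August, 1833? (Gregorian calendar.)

First find the weekday of Aug 8, 1833. Doomsday rule: the anchor day for the 1800s is Friday. For year 33: 33÷12 = 2 r 9, and 9÷4 = 2, so 2+9+2 = 13.
Friday + 13 ≡ Thursday — that's 1833's doomsday.
In August the doomsday date is Aug 8.
Aug 8 is the doomsday itself: Thursday.
4419 mod 7 = 2, so 4419 days before a Thursday is Thursday − 2 = Tuesday.

Tuesday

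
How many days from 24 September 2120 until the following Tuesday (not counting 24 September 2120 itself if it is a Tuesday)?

Sep 24, 2120 is a Tuesday.
From Tuesday to the next Tuesday is 7 days.

7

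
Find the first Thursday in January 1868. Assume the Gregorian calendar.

January 1, 1868 is a Wednesday.
The first Thursday is therefore January 2 (1 days later).

January 2, 1868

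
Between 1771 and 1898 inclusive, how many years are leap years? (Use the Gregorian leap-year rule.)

31

Multiples of 4 in [1771,1898]: 32.
Of those, multiples of 100: 1 (not leap unless ÷400).
Multiples of 400: 0.
Leap years = 32 − 1 + 0 = 31.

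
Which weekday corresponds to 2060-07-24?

Saturday

Doomsday rule: the anchor day for the 2000s is Tuesday. For year 60: 60÷12 = 5 r 0, and 0÷4 = 0, so 5+0+0 = 5.
Tuesday + 5 ≡ Sunday — that's 2060's doomsday.
In July the doomsday date is Jul 11.
Jul 24 is 13 days after Jul 11; 13 mod 7 = 6, so Sunday + 6 = Saturday.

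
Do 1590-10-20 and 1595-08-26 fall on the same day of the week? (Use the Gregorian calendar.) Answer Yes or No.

Yes

From Oct 20, 1590 to Aug 26, 1595 is 1771 days.
1771 mod 7 = 0, so they are the same weekday.
(Oct 20, 1590 is a Saturday; Aug 26, 1595 is a Saturday.)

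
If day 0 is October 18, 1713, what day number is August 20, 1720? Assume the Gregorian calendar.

Oct 18, 1713 → Oct 18, 1714: 365 days.
Oct 18, 1714 → Oct 18, 1715: 365 days.
Oct 18, 1715 → Oct 18, 1716: 366 days (Feb 29, 1716 is in that span).
Oct 18, 1716 → Oct 18, 1717: 365 days.
Oct 18, 1717 → Oct 18, 1718: 365 days.
Oct 18, 1718 → Oct 18, 1719: 365 days.
Oct 18, 1719 → Nov 18, 1719: 31 days (October has 31).
Nov 18, 1719 → Dec 18, 1719: 30 days (November has 30).
Dec 18, 1719 → Jan 18, 1720: 31 days (December has 31).
Jan 18, 1720 → Feb 18, 1720: 31 days (January has 31).
Feb 18, 1720 → Mar 18, 1720: 29 days (February has 29).
Mar 18, 1720 → Apr 18, 1720: 31 days (March has 31).
Apr 18, 1720 → May 18, 1720: 30 days (April has 30).
May 18, 1720 → Jun 18, 1720: 31 days (May has 31).
Jun 18, 1720 → Jul 18, 1720: 30 days (June has 30).
Jul 18, 1720 → Aug 18, 1720: 31 days (July has 31).
Aug 18, 1720 → Aug 20, 1720: 2 days.
Total: 2498 days.

2498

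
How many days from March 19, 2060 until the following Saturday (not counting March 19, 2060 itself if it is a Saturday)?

Mar 19, 2060 is a Friday.
From Friday to the next Saturday is 1 day.

1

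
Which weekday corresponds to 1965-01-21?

January 1, 1965 is a Friday.
Jan 1, 1965 → Jan 21, 1965: 20 days.
Total: 20 days.
20 mod 7 = 6, so Friday + 6 = Thursday.

Thursday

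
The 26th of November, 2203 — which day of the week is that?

Saturday

Doomsday rule: the anchor day for the 2200s is Friday. For year 03: 3÷12 = 0 r 3, and 3÷4 = 0, so 0+3+0 = 3.
Friday + 3 ≡ Monday — that's 2203's doomsday.
In November the doomsday date is Nov 7.
Nov 26 is 19 days after Nov 7; 19 mod 7 = 5, so Monday + 5 = Saturday.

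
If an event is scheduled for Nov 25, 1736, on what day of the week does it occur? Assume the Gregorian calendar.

Doomsday rule: the anchor day for the 1700s is Sunday. For year 36: 36÷12 = 3 r 0, and 0÷4 = 0, so 3+0+0 = 3.
Sunday + 3 ≡ Wednesday — that's 1736's doomsday.
In November the doomsday date is Nov 7.
Nov 25 is 18 days after Nov 7; 18 mod 7 = 4, so Wednesday + 4 = Sunday.

Sunday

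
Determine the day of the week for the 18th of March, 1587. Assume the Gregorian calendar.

Wednesday

Doomsday rule: the anchor day for the 1500s is Wednesday. For year 87: 87÷12 = 7 r 3, and 3÷4 = 0, so 7+3+0 = 10.
Wednesday + 10 ≡ Saturday — that's 1587's doomsday.
In March the doomsday date is Mar 14.
Mar 18 is 4 days after Mar 14; 4 mod 7 = 4, so Saturday + 4 = Wednesday.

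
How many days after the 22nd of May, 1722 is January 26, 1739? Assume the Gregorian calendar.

6093

May 22, 1722 → May 22, 1723: 365 days.
May 22, 1723 → May 22, 1724: 366 days (Feb 29, 1724 is in that span).
May 22, 1724 → May 22, 1725: 365 days.
May 22, 1725 → May 22, 1726: 365 days.
May 22, 1726 → May 22, 1727: 365 days.
May 22, 1727 → May 22, 1728: 366 days (Feb 29, 1728 is in that span).
May 22, 1728 → May 22, 1729: 365 days.
May 22, 1729 → May 22, 1730: 365 days.
May 22, 1730 → May 22, 1731: 365 days.
May 22, 1731 → May 22, 1732: 366 days (Feb 29, 1732 is in that span).
May 22, 1732 → May 22, 1733: 365 days.
May 22, 1733 → May 22, 1734: 365 days.
May 22, 1734 → May 22, 1735: 365 days.
May 22, 1735 → May 22, 1736: 366 days (Feb 29, 1736 is in that span).
May 22, 1736 → May 22, 1737: 365 days.
May 22, 1737 → May 22, 1738: 365 days.
May 22, 1738 → Jun 22, 1738: 31 days (May has 31).
Jun 22, 1738 → Jul 22, 1738: 30 days (June has 30).
Jul 22, 1738 → Aug 22, 1738: 31 days (July has 31).
Aug 22, 1738 → Sep 22, 1738: 31 days (August has 31).
Sep 22, 1738 → Oct 22, 1738: 30 days (September has 30).
Oct 22, 1738 → Nov 22, 1738: 31 days (October has 31).
Nov 22, 1738 → Dec 22, 1738: 30 days (November has 30).
Dec 22, 1738 → Jan 22, 1739: 31 days (December has 31).
Jan 22, 1739 → Jan 26, 1739: 4 days.
Total: 6093 days.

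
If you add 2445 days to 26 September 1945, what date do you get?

June 6, 1952

+365 (one year) → Sep 26, 1946 (2080 left).
+365 (one year) → Sep 26, 1947 (1715 left).
+366 (one year; includes Feb 29, 1948) → Sep 26, 1948 (1349 left).
+365 (one year) → Sep 26, 1949 (984 left).
+365 (one year) → Sep 26, 1950 (619 left).
+365 (one year) → Sep 26, 1951 (254 left).
Sep has 30 days: +5 → Oct 1, 1951 (249 left).
Oct has 31 days: +31 → Nov 1, 1951 (218 left).
Nov has 30 days: +30 → Dec 1, 1951 (188 left).
Dec has 31 days: +31 → Jan 1, 1952 (157 left).
Jan has 31 days: +31 → Feb 1, 1952 (126 left).
Feb has 29 days: +29 → Mar 1, 1952 (97 left).
Mar has 31 days: +31 → Apr 1, 1952 (66 left).
Apr has 30 days: +30 → May 1, 1952 (36 left).
May has 31 days: +31 → Jun 1, 1952 (5 left).
+5 → Jun 6, 1952.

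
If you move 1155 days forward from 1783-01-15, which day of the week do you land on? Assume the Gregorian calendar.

Wednesday

First find the weekday of Jan 15, 1783. Doomsday rule: the anchor day for the 1700s is Sunday. For year 83: 83÷12 = 6 r 11, and 11÷4 = 2, so 6+11+2 = 19.
Sunday + 19 ≡ Friday — that's 1783's doomsday.
In January the doomsday date is Jan 3 (1783 is not a leap year).
Jan 15 is 12 days after Jan 3; 12 mod 7 = 5, so Friday + 5 = Wednesday.
1155 mod 7 = 0, so 1155 days after a Wednesday is Wednesday + 0 = Wednesday.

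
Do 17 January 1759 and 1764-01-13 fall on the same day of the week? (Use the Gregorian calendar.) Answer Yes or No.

From Jan 17, 1759 to Jan 13, 1764 is 1822 days.
1822 mod 7 = 2, so they are different weekdays.
(Jan 17, 1759 is a Wednesday; Jan 13, 1764 is a Friday.)

No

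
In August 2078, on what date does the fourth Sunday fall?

August 1, 2078 is a Monday.
The first Sunday is therefore August 7 (6 days later).
The fourth Sunday is 7 + 3×7 = August 28.

August 28, 2078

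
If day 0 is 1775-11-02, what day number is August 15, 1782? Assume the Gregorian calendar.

2478

Nov 2, 1775 → Nov 2, 1776: 366 days (Feb 29, 1776 is in that span).
Nov 2, 1776 → Nov 2, 1777: 365 days.
Nov 2, 1777 → Nov 2, 1778: 365 days.
Nov 2, 1778 → Nov 2, 1779: 365 days.
Nov 2, 1779 → Nov 2, 1780: 366 days (Feb 29, 1780 is in that span).
Nov 2, 1780 → Nov 2, 1781: 365 days.
Nov 2, 1781 → Dec 2, 1781: 30 days (November has 30).
Dec 2, 1781 → Jan 2, 1782: 31 days (December has 31).
Jan 2, 1782 → Feb 2, 1782: 31 days (January has 31).
Feb 2, 1782 → Mar 2, 1782: 28 days (February has 28).
Mar 2, 1782 → Apr 2, 1782: 31 days (March has 31).
Apr 2, 1782 → May 2, 1782: 30 days (April has 30).
May 2, 1782 → Jun 2, 1782: 31 days (May has 31).
Jun 2, 1782 → Jul 2, 1782: 30 days (June has 30).
Jul 2, 1782 → Aug 2, 1782: 31 days (July has 31).
Aug 2, 1782 → Aug 15, 1782: 13 days.
Total: 2478 days.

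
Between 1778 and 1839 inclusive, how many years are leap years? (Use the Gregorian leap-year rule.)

Multiples of 4 in [1778,1839]: 15.
Of those, multiples of 100: 1 (not leap unless ÷400).
Multiples of 400: 0.
Leap years = 15 − 1 + 0 = 14.

14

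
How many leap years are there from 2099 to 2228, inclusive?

31

Multiples of 4 in [2099,2228]: 33.
Of those, multiples of 100: 2 (not leap unless ÷400).
Multiples of 400: 0.
Leap years = 33 − 2 + 0 = 31.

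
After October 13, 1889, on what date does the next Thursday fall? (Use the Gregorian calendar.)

Oct 13, 1889 is a Sunday.
From Sunday to the next Thursday is 4 days.
Oct 13, 1889 + 4 = Oct 17, 1889.

October 17, 1889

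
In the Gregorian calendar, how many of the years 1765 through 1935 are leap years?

40

Multiples of 4 in [1765,1935]: 42.
Of those, multiples of 100: 2 (not leap unless ÷400).
Multiples of 400: 0.
Leap years = 42 − 2 + 0 = 40.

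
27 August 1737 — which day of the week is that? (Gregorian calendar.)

Doomsday rule: the anchor day for the 1700s is Sunday. For year 37: 37÷12 = 3 r 1, and 1÷4 = 0, so 3+1+0 = 4.
Sunday + 4 ≡ Thursday — that's 1737's doomsday.
In August the doomsday date is Aug 8.
Aug 27 is 19 days after Aug 8; 19 mod 7 = 5, so Thursday + 5 = Tuesday.

Tuesday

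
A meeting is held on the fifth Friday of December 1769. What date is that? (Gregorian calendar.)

December 1, 1769 is a Friday.
The first Friday is therefore December 1 (same day).
The fifth Friday is 1 + 4×7 = December 29.

December 29, 1769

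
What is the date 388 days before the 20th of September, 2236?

−20 → Aug 31, 2236 (end of Aug, 31 days; 368 left).
−31 → Jul 31, 2236 (end of Jul, 31 days; 337 left).
−31 → Jun 30, 2236 (end of Jun, 30 days; 306 left).
−30 → May 31, 2236 (end of May, 31 days; 276 left).
−31 → Apr 30, 2236 (end of Apr, 30 days; 245 left).
−30 → Mar 31, 2236 (end of Mar, 31 days; 215 left).
−31 → Feb 29, 2236 (end of Feb, 29 days; 184 left).
−29 → Jan 31, 2236 (end of Jan, 31 days; 155 left).
−31 → Dec 31, 2235 (end of Dec, 31 days; 124 left).
−31 → Nov 30, 2235 (end of Nov, 30 days; 93 left).
−30 → Oct 31, 2235 (end of Oct, 31 days; 63 left).
−31 → Sep 30, 2235 (end of Sep, 30 days; 32 left).
−30 → Aug 31, 2235 (end of Aug, 31 days; 2 left).
−2 → Aug 29, 2235.

August 29, 2235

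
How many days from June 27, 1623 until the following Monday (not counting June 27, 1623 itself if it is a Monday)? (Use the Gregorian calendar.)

Jun 27, 1623 is a Tuesday.
From Tuesday to the next Monday is 6 days.

6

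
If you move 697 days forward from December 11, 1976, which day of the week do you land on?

Wednesday

First find the weekday of Dec 11, 1976. Doomsday rule: the anchor day for the 1900s is Wednesday. For year 76: 76÷12 = 6 r 4, and 4÷4 = 1, so 6+4+1 = 11.
Wednesday + 11 ≡ Sunday — that's 1976's doomsday.
In December the doomsday date is Dec 12.
Dec 11 is 1 day before Dec 12; 1 mod 7 = 1, so Sunday − 1 = Saturday.
697 mod 7 = 4, so 697 days after a Saturday is Saturday + 4 = Wednesday.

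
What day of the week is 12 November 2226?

January 1, 2226 is a Sunday.
Jan 1, 2226 → Feb 1, 2226: 31 days (January has 31).
Feb 1, 2226 → Mar 1, 2226: 28 days (February has 28).
Mar 1, 2226 → Apr 1, 2226: 31 days (March has 31).
Apr 1, 2226 → May 1, 2226: 30 days (April has 30).
May 1, 2226 → Jun 1, 2226: 31 days (May has 31).
Jun 1, 2226 → Jul 1, 2226: 30 days (June has 30).
Jul 1, 2226 → Aug 1, 2226: 31 days (July has 31).
Aug 1, 2226 → Sep 1, 2226: 31 days (August has 31).
Sep 1, 2226 → Oct 1, 2226: 30 days (September has 30).
Oct 1, 2226 → Nov 1, 2226: 31 days (October has 31).
Nov 1, 2226 → Nov 12, 2226: 11 days.
Total: 315 days.
315 mod 7 = 0, so Sunday + 0 = Sunday.

Sunday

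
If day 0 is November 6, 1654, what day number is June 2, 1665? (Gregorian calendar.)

Nov 6, 1654 → Nov 6, 1655: 365 days.
Nov 6, 1655 → Nov 6, 1656: 366 days (Feb 29, 1656 is in that span).
Nov 6, 1656 → Nov 6, 1657: 365 days.
Nov 6, 1657 → Nov 6, 1658: 365 days.
Nov 6, 1658 → Nov 6, 1659: 365 days.
Nov 6, 1659 → Nov 6, 1660: 366 days (Feb 29, 1660 is in that span).
Nov 6, 1660 → Nov 6, 1661: 365 days.
Nov 6, 1661 → Nov 6, 1662: 365 days.
Nov 6, 1662 → Nov 6, 1663: 365 days.
Nov 6, 1663 → Nov 6, 1664: 366 days (Feb 29, 1664 is in that span).
Nov 6, 1664 → Dec 6, 1664: 30 days (November has 30).
Dec 6, 1664 → Jan 6, 1665: 31 days (December has 31).
Jan 6, 1665 → Feb 6, 1665: 31 days (January has 31).
Feb 6, 1665 → Mar 6, 1665: 28 days (February has 28).
Mar 6, 1665 → Apr 6, 1665: 31 days (March has 31).
Apr 6, 1665 → May 6, 1665: 30 days (April has 30).
May 6, 1665 → Jun 2, 1665: 27 days.
Total: 3861 days.

3861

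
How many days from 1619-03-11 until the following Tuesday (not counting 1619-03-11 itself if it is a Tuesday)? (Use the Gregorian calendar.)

1

Mar 11, 1619 is a Monday.
From Monday to the next Tuesday is 1 day.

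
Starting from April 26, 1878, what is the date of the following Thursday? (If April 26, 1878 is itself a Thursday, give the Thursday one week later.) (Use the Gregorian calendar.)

May 2, 1878

Apr 26, 1878 is a Friday.
From Friday to the next Thursday is 6 days.
Apr 26, 1878 + 6 = May 2, 1878.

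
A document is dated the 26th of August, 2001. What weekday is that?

Sunday

Doomsday rule: the anchor day for the 2000s is Tuesday. For year 01: 1÷12 = 0 r 1, and 1÷4 = 0, so 0+1+0 = 1.
Tuesday + 1 ≡ Wednesday — that's 2001's doomsday.
In August the doomsday date is Aug 8.
Aug 26 is 18 days after Aug 8; 18 mod 7 = 4, so Wednesday + 4 = Sunday.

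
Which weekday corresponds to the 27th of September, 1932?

January 1, 1932 is a Friday.
Jan 1, 1932 → Feb 1, 1932: 31 days (January has 31).
Feb 1, 1932 → Mar 1, 1932: 29 days (February has 29).
Mar 1, 1932 → Apr 1, 1932: 31 days (March has 31).
Apr 1, 1932 → May 1, 1932: 30 days (April has 30).
May 1, 1932 → Jun 1, 1932: 31 days (May has 31).
Jun 1, 1932 → Jul 1, 1932: 30 days (June has 30).
Jul 1, 1932 → Aug 1, 1932: 31 days (July has 31).
Aug 1, 1932 → Sep 1, 1932: 31 days (August has 31).
Sep 1, 1932 → Sep 27, 1932: 26 days.
Total: 270 days.
270 mod 7 = 4, so Friday + 4 = Tuesday.

Tuesday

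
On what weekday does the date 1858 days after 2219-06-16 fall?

Saturday

First find the weekday of Jun 16, 2219. Doomsday rule: the anchor day for the 2200s is Friday. For year 19: 19÷12 = 1 r 7, and 7÷4 = 1, so 1+7+1 = 9.
Friday + 9 ≡ Sunday — that's 2219's doomsday.
In June the doomsday date is Jun 6.
Jun 16 is 10 days after Jun 6; 10 mod 7 = 3, so Sunday + 3 = Wednesday.
1858 mod 7 = 3, so 1858 days after a Wednesday is Wednesday + 3 = Saturday.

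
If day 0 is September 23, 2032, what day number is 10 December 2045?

Sep 23, 2032 → Sep 23, 2033: 365 days.
Sep 23, 2033 → Sep 23, 2034: 365 days.
Sep 23, 2034 → Sep 23, 2035: 365 days.
Sep 23, 2035 → Sep 23, 2036: 366 days (Feb 29, 2036 is in that span).
Sep 23, 2036 → Sep 23, 2037: 365 days.
Sep 23, 2037 → Sep 23, 2038: 365 days.
Sep 23, 2038 → Sep 23, 2039: 365 days.
Sep 23, 2039 → Sep 23, 2040: 366 days (Feb 29, 2040 is in that span).
Sep 23, 2040 → Sep 23, 2041: 365 days.
Sep 23, 2041 → Sep 23, 2042: 365 days.
Sep 23, 2042 → Sep 23, 2043: 365 days.
Sep 23, 2043 → Sep 23, 2044: 366 days (Feb 29, 2044 is in that span).
Sep 23, 2044 → Sep 23, 2045: 365 days.
Sep 23, 2045 → Oct 23, 2045: 30 days (September has 30).
Oct 23, 2045 → Nov 23, 2045: 31 days (October has 31).
Nov 23, 2045 → Dec 10, 2045: 17 days.
Total: 4826 days.

4826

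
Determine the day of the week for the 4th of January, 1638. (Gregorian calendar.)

Doomsday rule: the anchor day for the 1600s is Tuesday. For year 38: 38÷12 = 3 r 2, and 2÷4 = 0, so 3+2+0 = 5.
Tuesday + 5 ≡ Sunday — that's 1638's doomsday.
In January the doomsday date is Jan 3 (1638 is not a leap year).
Jan 4 is 1 day after Jan 3; 1 mod 7 = 1, so Sunday + 1 = Monday.

Monday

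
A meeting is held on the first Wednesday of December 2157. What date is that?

December 7, 2157

December 1, 2157 is a Thursday.
The first Wednesday is therefore December 7 (6 days later).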